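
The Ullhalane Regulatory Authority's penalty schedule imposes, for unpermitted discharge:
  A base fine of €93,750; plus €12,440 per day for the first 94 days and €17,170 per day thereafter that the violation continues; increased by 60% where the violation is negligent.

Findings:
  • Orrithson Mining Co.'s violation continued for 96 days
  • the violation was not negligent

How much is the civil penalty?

Civil penalty: €1,297,450

First 94 days: 94 × €12,440 = €1,169,360
Remaining days: (96 − 94) × €17,170 = €34,340
Per-day component: €1,169,360 + €34,340 = €1,203,700
Base plus per-day: €93,750 + €1,203,700 = €1,297,450
The violation was not negligent: no 60% increase.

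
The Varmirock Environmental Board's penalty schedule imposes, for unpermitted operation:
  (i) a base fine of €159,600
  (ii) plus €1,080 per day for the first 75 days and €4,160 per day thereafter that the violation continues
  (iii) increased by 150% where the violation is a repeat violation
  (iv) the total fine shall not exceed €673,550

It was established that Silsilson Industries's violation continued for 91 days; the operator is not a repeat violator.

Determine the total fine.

€307,160

First 75 days: 75 × €1,080 = €81,000
Remaining days: (91 − 75) × €4,160 = €66,560
Per-day component: €81,000 + €66,560 = €147,560
Base plus per-day: €159,600 + €147,560 = €307,160
The operator is not a repeat violator: no 150% increase.
Cap at €673,550: €307,160 is within the cap, no reduction.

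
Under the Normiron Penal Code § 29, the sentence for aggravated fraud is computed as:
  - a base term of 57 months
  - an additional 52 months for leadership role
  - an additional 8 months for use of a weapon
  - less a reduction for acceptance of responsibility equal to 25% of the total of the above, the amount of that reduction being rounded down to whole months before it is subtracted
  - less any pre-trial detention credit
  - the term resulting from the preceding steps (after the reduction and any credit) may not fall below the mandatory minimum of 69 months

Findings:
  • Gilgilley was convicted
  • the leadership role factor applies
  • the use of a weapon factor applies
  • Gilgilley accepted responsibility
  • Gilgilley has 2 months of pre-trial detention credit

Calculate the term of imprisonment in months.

86 months

Leadership role enhancement: +52 months
Use of a weapon enhancement: +8 months
Adjusted term: 57 months + 52 months + 8 months = 117 months
Acceptance of responsibility reduction: 25% of 117 months = 29 months (rounded down)
After reduction: 117 − 29 = 88 months
Less pre-trial detention credit: 88 months − 2 months = 86 months
Minimum 69 months: 86 months meets the minimum, no increase.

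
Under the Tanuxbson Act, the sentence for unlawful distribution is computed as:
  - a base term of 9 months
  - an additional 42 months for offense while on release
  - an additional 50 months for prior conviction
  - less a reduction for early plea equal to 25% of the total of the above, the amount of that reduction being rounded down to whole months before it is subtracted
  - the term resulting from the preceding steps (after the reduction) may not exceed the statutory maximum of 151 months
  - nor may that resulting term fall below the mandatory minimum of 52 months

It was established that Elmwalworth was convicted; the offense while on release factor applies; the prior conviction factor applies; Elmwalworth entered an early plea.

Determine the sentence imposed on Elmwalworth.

76 months

Offense while on release enhancement: +42 months
Prior conviction enhancement: +50 months
Adjusted term: 9 months + 42 months + 50 months = 101 months
Early plea reduction: 25% of 101 months = 25 months (rounded down)
After reduction: 101 − 25 = 76 months
Cap at 151 months: 76 months is within the cap, no reduction.
Minimum 52 months: 76 months meets the minimum, no increase.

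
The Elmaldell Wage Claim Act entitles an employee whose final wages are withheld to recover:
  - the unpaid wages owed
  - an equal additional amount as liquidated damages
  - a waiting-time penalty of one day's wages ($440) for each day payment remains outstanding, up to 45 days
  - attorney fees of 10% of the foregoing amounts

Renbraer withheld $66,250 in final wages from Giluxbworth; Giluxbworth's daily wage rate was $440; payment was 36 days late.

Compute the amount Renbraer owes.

$163,174

Liquidated damages (equal amount): $66,250
Penalty days: min(36, 45) = 36
Waiting-time penalty: 36 × $440 = $15,840
Subtotal: $66,250 + $66,250 + $15,840 = $148,340
Attorney fees: 10% of $148,340 = $14,834
Total award: $148,340 + $14,834 = $163,174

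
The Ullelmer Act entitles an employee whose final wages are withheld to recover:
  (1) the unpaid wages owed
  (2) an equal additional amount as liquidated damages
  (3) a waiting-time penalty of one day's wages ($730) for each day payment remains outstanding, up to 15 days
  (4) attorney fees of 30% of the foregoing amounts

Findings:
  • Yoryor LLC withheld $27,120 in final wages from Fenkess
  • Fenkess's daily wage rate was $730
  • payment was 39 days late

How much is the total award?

Liquidated damages (equal amount): $27,120
Penalty days: min(39, 15) = 15
Waiting-time penalty: 15 × $730 = $10,950
Subtotal: $27,120 + $27,120 + $10,950 = $65,190
Attorney fees: 30% of $65,190 = $19,557
Total award: $65,190 + $19,557 = $84,747

Total award: $84,747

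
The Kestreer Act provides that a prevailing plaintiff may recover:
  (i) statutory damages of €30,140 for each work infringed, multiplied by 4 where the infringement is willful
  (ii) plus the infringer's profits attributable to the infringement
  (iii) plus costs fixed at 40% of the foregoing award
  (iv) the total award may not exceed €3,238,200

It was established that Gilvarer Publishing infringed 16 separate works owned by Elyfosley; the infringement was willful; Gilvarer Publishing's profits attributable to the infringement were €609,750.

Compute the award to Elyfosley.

Award: €3,238,200

Statutory damages: 16 × €30,140 = €482,240
Multiplied by 4: 4 × €482,240 = €1,928,960
Combined award: €1,928,960 + €609,750 = €2,538,710
Costs: 40% of €2,538,710 = €1,015,484
Award plus costs: €2,538,710 + €1,015,484 = €3,554,194
Cap at €3,238,200: €3,554,194 exceeds the cap → €3,238,200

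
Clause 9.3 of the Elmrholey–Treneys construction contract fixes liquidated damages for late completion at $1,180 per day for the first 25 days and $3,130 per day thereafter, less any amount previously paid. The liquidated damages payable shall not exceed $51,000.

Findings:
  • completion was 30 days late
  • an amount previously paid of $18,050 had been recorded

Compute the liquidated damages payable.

First 25 days: 25 × $1,180 = $29,500
Remaining days: (30 − 25) × $3,130 = $15,650
Accrued per-day damages: $29,500 + $15,650 = $45,150
Less amount previously paid: $45,150 − $18,050 = $27,100
Cap at $51,000: $27,100 is within the cap, no reduction.

$27,100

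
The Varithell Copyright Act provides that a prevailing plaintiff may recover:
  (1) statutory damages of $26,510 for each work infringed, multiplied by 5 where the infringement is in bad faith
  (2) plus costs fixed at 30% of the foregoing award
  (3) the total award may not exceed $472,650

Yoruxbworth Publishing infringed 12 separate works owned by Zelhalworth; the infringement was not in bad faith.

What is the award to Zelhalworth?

$413,556

Statutory damages: 12 × $26,510 = $318,120
Infringement not in bad faith: no ×5 enhancement.
Costs: 30% of $318,120 = $95,436
Award plus costs: $318,120 + $95,436 = $413,556
Cap at $472,650: $413,556 is within the cap, no reduction.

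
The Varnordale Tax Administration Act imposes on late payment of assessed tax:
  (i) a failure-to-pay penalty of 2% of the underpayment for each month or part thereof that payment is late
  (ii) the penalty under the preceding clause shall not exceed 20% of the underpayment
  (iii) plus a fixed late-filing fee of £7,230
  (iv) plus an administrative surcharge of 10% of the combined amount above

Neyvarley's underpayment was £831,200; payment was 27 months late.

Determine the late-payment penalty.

Penalty: £190,817

Accrued rate: 2% × 27 = 54%, capped at 20% → 20%
Failure-to-pay penalty: 20% of £831,200 = £166,240
Penalty before surcharge: £166,240 + £7,230 = £173,470
Administrative surcharge: 10% of £173,470 = £17,347
Total penalty: £173,470 + £17,347 = £190,817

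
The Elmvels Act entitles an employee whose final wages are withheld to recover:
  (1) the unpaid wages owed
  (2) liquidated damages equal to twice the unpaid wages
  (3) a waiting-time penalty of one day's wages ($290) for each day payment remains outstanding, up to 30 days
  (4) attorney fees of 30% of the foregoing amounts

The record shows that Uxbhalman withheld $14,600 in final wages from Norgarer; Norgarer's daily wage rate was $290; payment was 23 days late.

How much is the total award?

$65,611

Doubled: 2 × $14,600 = $29,200
Penalty days: min(23, 30) = 23
Waiting-time penalty: 23 × $290 = $6,670
Subtotal: $14,600 + $29,200 + $6,670 = $50,470
Attorney fees: 30% of $50,470 = $15,141
Total award: $50,470 + $15,141 = $65,611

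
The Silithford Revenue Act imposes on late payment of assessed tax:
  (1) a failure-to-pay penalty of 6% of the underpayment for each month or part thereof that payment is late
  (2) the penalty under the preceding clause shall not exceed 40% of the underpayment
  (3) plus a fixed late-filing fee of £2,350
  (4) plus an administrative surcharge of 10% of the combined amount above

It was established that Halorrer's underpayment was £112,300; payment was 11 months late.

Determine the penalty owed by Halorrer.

Accrued rate: 6% × 11 = 66%, capped at 40% → 40%
Failure-to-pay penalty: 40% of £112,300 = £44,920
Penalty before surcharge: £44,920 + £2,350 = £47,270
Administrative surcharge: 10% of £47,270 = £4,727
Total penalty: £47,270 + £4,727 = £51,997

£51,997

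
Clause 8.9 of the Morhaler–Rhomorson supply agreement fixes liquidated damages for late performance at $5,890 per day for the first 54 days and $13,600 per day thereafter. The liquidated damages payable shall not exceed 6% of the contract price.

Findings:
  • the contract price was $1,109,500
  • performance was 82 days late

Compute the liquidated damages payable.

Liquidated damages: $66,570

First 54 days: 54 × $5,890 = $318,060
Remaining days: (82 − 54) × $13,600 = $380,800
Accrued per-day damages: $318,060 + $380,800 = $698,860
Cap: 6% of $1,109,500 = $66,570
Cap at $66,570: $698,860 exceeds the cap → $66,570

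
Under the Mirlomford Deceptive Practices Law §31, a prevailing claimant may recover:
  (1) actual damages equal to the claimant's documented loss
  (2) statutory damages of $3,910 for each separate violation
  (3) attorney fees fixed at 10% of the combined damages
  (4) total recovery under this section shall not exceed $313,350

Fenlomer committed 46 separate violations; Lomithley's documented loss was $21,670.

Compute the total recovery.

Statutory damages: 46 × $3,910 = $179,860
Combined damages: $21,670 + $179,860 = $201,530
Attorney fees: 10% of $201,530 = $20,153
Total before cap: $201,530 + $20,153 = $221,683
Cap at $313,350: $221,683 is within the cap, no reduction.

$221,683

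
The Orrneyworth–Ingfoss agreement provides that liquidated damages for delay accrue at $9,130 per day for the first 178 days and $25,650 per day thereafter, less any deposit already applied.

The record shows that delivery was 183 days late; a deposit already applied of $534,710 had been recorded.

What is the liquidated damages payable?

First 178 days: 178 × $9,130 = $1,625,140
Remaining days: (183 − 178) × $25,650 = $128,250
Accrued per-day damages: $1,625,140 + $128,250 = $1,753,390
Less deposit already applied: $1,753,390 − $534,710 = $1,218,680

$1,218,680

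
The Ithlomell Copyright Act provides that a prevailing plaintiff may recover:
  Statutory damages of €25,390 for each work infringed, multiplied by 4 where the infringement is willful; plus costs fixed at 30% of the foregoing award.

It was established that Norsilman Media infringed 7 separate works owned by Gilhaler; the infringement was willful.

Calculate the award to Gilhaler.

€924,196

Statutory damages: 7 × €25,390 = €177,730
Multiplied by 4: 4 × €177,730 = €710,920
Costs: 30% of €710,920 = €213,276
Award plus costs: €710,920 + €213,276 = €924,196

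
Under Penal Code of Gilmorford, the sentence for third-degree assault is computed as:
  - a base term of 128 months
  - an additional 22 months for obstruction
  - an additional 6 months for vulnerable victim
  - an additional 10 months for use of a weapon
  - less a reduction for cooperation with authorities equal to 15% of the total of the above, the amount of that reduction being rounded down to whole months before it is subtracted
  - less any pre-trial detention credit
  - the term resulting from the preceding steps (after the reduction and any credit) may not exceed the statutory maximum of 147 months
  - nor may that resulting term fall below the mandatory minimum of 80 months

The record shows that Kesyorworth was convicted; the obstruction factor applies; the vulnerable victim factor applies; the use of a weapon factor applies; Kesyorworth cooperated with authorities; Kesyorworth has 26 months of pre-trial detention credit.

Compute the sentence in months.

Obstruction enhancement: +22 months
Vulnerable victim enhancement: +6 months
Use of a weapon enhancement: +10 months
Adjusted term: 128 months + 22 months + 6 months + 10 months = 166 months
Cooperation with authorities reduction: 15% of 166 months = 24 months (rounded down)
After reduction: 166 − 24 = 142 months
Less pre-trial detention credit: 142 months − 26 months = 116 months
Cap at 147 months: 116 months is within the cap, no reduction.
Minimum 80 months: 116 months meets the minimum, no increase.

116 months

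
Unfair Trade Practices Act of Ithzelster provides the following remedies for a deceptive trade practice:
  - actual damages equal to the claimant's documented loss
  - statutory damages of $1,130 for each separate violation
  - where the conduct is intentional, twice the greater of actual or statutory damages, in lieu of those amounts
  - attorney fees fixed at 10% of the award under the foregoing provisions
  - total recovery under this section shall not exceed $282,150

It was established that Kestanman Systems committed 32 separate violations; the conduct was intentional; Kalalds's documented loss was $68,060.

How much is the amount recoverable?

Statutory damages: 32 × $1,130 = $36,160
Greater of actual damages ($68,060) or statutory damages ($36,160): $68,060
Doubled: 2 × $68,060 = $136,120
Attorney fees: 10% of $136,120 = $13,612
Total before cap: $136,120 + $13,612 = $149,732
Cap at $282,150: $149,732 is within the cap, no reduction.

$149,732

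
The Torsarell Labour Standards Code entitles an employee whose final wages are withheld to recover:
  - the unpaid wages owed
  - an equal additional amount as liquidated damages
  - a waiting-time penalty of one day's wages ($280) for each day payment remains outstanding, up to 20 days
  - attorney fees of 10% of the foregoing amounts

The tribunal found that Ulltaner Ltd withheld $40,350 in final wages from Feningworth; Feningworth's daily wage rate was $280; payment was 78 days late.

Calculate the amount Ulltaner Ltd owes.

Total award: $94,930

Liquidated damages (equal amount): $40,350
Penalty days: min(78, 20) = 20
Waiting-time penalty: 20 × $280 = $5,600
Subtotal: $40,350 + $40,350 + $5,600 = $86,300
Attorney fees: 10% of $86,300 = $8,630
Total award: $86,300 + $8,630 = $94,930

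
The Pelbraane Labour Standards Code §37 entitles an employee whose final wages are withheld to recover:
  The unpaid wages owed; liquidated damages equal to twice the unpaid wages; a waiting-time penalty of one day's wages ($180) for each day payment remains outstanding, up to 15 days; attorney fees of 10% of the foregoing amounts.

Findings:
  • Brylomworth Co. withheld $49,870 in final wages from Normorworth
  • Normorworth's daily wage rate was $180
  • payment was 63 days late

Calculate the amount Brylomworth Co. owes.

Total award: $167,541

Doubled: 2 × $49,870 = $99,740
Penalty days: min(63, 15) = 15
Waiting-time penalty: 15 × $180 = $2,700
Subtotal: $49,870 + $99,740 + $2,700 = $152,310
Attorney fees: 10% of $152,310 = $15,231
Total award: $152,310 + $15,231 = $167,541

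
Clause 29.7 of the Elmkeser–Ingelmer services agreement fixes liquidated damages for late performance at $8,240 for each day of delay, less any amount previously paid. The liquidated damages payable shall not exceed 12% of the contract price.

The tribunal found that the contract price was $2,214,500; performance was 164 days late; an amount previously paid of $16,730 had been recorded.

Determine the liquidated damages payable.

Per-day damages: 164 × $8,240 = $1,351,360
Less amount previously paid: $1,351,360 − $16,730 = $1,334,630
Cap: 12% of $2,214,500 = $265,740
Cap at $265,740: $1,334,630 exceeds the cap → $265,740

$265,740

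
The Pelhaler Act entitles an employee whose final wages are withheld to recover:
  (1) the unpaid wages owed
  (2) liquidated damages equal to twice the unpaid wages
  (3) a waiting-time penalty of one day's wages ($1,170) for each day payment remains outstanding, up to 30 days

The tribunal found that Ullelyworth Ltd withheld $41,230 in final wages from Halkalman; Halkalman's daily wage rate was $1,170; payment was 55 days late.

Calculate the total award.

Doubled: 2 × $41,230 = $82,460
Penalty days: min(55, 30) = 30
Waiting-time penalty: 30 × $1,170 = $35,100
Total award: $41,230 + $82,460 + $35,100 = $158,790

$158,790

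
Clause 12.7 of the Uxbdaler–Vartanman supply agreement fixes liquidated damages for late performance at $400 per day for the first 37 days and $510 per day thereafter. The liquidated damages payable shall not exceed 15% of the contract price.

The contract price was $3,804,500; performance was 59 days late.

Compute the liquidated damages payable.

First 37 days: 37 × $400 = $14,800
Remaining days: (59 − 37) × $510 = $11,220
Accrued per-day damages: $14,800 + $11,220 = $26,020
Cap: 15% of $3,804,500 = $570,675
Cap at $570,675: $26,020 is within the cap, no reduction.

$26,020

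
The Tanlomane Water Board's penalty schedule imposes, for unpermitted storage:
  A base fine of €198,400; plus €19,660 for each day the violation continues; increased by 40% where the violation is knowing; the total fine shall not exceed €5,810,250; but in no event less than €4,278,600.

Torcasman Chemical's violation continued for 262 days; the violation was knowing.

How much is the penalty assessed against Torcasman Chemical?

€5,810,250

Per-day component: 262 × €19,660 = €5,150,920
Base plus per-day: €198,400 + €5,150,920 = €5,349,320
Enhancement: 40% of €5,349,320 = €2,139,728
Enhanced fine: €5,349,320 + €2,139,728 = €7,489,048
Cap at €5,810,250: €7,489,048 exceeds the cap → €5,810,250
Minimum €4,278,600: €5,810,250 meets the minimum, no increase.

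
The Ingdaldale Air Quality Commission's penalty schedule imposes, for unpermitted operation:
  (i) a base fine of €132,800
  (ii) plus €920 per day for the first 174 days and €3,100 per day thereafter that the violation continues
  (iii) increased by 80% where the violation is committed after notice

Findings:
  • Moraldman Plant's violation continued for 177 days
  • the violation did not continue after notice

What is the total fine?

€302,180

First 174 days: 174 × €920 = €160,080
Remaining days: (177 − 174) × €3,100 = €9,300
Per-day component: €160,080 + €9,300 = €169,380
Base plus per-day: €132,800 + €169,380 = €302,180
The violation did not continue after notice: no 80% increase.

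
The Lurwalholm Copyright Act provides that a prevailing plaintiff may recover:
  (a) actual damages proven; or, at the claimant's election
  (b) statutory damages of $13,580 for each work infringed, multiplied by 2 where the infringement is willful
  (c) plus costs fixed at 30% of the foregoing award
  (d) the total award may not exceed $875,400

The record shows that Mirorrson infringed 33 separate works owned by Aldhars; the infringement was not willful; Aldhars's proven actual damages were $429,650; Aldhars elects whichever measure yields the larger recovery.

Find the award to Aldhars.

Statutory damages: 33 × $13,580 = $448,140
Infringement not willful: no ×2 enhancement.
Greater of actual damages ($429,650) or statutory damages ($448,140): $448,140
Costs: 30% of $448,140 = $134,442
Award plus costs: $448,140 + $134,442 = $582,582
Cap at $875,400: $582,582 is within the cap, no reduction.

$582,582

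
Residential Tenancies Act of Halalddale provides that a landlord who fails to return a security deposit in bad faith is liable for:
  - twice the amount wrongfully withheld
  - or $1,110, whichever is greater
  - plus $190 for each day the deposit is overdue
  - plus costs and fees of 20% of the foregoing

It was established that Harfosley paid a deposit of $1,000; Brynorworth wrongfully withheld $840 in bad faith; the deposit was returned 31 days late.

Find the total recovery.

Doubled: 2 × $840 = $1,680
Minimum $1,110: $1,680 meets the minimum, no increase.
Late-return penalty: 31 × $190 = $5,890
Damages plus late penalty: $1,680 + $5,890 = $7,570
Costs and fees: 20% of $7,570 = $1,514
Total recovery: $7,570 + $1,514 = $9,084

Recovery: $9,084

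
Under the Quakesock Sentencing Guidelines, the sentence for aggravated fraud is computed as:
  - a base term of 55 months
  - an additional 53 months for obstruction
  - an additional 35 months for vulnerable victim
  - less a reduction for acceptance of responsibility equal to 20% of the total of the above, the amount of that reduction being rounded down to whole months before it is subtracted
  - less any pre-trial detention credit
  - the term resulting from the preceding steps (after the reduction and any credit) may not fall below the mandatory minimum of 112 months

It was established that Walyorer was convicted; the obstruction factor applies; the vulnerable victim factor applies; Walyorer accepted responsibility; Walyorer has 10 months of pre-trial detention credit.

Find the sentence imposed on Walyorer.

112 months

Obstruction enhancement: +53 months
Vulnerable victim enhancement: +35 months
Adjusted term: 55 months + 53 months + 35 months = 143 months
Acceptance of responsibility reduction: 20% of 143 months = 28 months (rounded down)
After reduction: 143 − 28 = 115 months
Less pre-trial detention credit: 115 months − 10 months = 105 months
Minimum 112 months: 105 months is below the minimum → 112 months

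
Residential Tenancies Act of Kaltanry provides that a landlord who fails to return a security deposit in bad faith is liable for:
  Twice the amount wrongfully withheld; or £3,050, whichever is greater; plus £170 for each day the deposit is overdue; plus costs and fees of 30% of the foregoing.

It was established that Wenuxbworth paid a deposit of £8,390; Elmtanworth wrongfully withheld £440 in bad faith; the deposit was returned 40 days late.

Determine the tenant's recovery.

Recovery: £12,805

Doubled: 2 × £440 = £880
Minimum £3,050: £880 is below the minimum → £3,050
Late-return penalty: 40 × £170 = £6,800
Damages plus late penalty: £3,050 + £6,800 = £9,850
Costs and fees: 30% of £9,850 = £2,955
Total recovery: £9,850 + £2,955 = £12,805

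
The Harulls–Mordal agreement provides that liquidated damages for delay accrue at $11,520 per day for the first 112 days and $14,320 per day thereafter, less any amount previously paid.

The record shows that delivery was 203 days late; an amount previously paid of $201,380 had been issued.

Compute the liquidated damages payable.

$2,391,980

First 112 days: 112 × $11,520 = $1,290,240
Remaining days: (203 − 112) × $14,320 = $1,303,120
Accrued per-day damages: $1,290,240 + $1,303,120 = $2,593,360
Less amount previously paid: $2,593,360 − $201,380 = $2,391,980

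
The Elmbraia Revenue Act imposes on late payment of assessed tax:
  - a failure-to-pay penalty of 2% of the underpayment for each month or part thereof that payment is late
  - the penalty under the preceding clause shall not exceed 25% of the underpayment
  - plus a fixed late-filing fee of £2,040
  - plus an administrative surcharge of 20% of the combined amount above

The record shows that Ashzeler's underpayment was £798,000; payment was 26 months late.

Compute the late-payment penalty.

£241,848

Accrued rate: 2% × 26 = 52%, capped at 25% → 25%
Failure-to-pay penalty: 25% of £798,000 = £199,500
Penalty before surcharge: £199,500 + £2,040 = £201,540
Administrative surcharge: 20% of £201,540 = £40,308
Total penalty: £201,540 + £40,308 = £241,848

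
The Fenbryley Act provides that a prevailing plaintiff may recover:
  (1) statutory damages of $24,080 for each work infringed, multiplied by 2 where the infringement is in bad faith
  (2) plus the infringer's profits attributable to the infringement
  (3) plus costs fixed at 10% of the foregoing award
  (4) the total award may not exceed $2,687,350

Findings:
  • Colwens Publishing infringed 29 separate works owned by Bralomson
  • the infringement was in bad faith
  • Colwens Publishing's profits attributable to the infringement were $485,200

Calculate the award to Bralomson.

Statutory damages: 29 × $24,080 = $698,320
Doubled: 2 × $698,320 = $1,396,640
Combined award: $1,396,640 + $485,200 = $1,881,840
Costs: 10% of $1,881,840 = $188,184
Award plus costs: $1,881,840 + $188,184 = $2,070,024
Cap at $2,687,350: $2,070,024 is within the cap, no reduction.

$2,070,024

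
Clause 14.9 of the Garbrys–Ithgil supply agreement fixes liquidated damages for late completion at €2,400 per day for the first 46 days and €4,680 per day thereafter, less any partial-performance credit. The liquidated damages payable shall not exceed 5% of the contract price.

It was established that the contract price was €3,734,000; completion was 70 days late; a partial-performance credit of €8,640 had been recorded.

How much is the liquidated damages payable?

€186,700

First 46 days: 46 × €2,400 = €110,400
Remaining days: (70 − 46) × €4,680 = €112,320
Accrued per-day damages: €110,400 + €112,320 = €222,720
Less partial-performance credit: €222,720 − €8,640 = €214,080
Cap: 5% of €3,734,000 = €186,700
Cap at €186,700: €214,080 exceeds the cap → €186,700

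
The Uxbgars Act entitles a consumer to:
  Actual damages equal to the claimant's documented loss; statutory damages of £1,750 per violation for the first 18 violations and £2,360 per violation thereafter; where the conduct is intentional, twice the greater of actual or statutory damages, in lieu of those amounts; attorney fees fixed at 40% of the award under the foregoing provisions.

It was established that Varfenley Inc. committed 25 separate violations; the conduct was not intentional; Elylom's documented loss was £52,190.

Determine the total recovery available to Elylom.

£140,294

First 18 violations: 18 × £1,750 = £31,500
Remaining violations: (25 − 18) × £2,360 = £16,520
Statutory damages: £31,500 + £16,520 = £48,020
Conduct not intentional: the in-lieu enhancement does not apply.
Actual plus statutory damages: £52,190 + £48,020 = £100,210
Attorney fees: 40% of £100,210 = £40,084
Total recovery: £100,210 + £40,084 = £140,294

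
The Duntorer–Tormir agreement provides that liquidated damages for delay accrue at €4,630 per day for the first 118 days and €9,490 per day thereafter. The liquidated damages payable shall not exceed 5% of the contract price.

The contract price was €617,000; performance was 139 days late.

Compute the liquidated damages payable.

First 118 days: 118 × €4,630 = €546,340
Remaining days: (139 − 118) × €9,490 = €199,290
Accrued per-day damages: €546,340 + €199,290 = €745,630
Cap: 5% of €617,000 = €30,850
Cap at €30,850: €745,630 exceeds the cap → €30,850

€30,850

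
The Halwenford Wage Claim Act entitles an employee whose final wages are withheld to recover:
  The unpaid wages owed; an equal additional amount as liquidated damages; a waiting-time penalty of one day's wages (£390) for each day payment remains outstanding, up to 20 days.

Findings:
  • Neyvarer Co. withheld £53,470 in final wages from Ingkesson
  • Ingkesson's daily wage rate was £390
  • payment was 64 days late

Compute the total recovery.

£114,740

Liquidated damages (equal amount): £53,470
Penalty days: min(64, 20) = 20
Waiting-time penalty: 20 × £390 = £7,800
Total award: £53,470 + £53,470 + £7,800 = £114,740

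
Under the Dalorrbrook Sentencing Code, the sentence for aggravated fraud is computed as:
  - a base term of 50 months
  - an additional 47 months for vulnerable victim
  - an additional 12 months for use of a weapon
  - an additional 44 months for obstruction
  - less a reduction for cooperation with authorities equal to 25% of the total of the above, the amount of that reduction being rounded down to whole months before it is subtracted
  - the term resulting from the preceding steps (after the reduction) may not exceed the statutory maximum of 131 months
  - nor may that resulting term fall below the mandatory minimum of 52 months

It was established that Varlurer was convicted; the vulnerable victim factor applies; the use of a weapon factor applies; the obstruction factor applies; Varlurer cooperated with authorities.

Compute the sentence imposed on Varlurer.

115 months

Vulnerable victim enhancement: +47 months
Use of a weapon enhancement: +12 months
Obstruction enhancement: +44 months
Adjusted term: 50 months + 47 months + 12 months + 44 months = 153 months
Cooperation with authorities reduction: 25% of 153 months = 38 months (rounded down)
After reduction: 153 − 38 = 115 months
Cap at 131 months: 115 months is within the cap, no reduction.
Minimum 52 months: 115 months meets the minimum, no increase.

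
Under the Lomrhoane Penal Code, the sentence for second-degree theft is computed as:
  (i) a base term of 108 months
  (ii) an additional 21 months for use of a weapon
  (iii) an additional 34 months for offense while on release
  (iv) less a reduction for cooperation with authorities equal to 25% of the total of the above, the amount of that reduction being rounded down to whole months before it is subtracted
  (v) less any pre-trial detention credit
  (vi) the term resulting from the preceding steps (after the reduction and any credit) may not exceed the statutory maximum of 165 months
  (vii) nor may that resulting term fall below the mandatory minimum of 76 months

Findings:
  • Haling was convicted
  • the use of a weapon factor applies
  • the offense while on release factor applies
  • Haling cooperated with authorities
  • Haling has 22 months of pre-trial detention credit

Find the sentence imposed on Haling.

101 months

Use of a weapon enhancement: +21 months
Offense while on release enhancement: +34 months
Adjusted term: 108 months + 21 months + 34 months = 163 months
Cooperation with authorities reduction: 25% of 163 months = 40 months (rounded down)
After reduction: 163 − 40 = 123 months
Less pre-trial detention credit: 123 months − 22 months = 101 months
Cap at 165 months: 101 months is within the cap, no reduction.
Minimum 76 months: 101 months meets the minimum, no increase.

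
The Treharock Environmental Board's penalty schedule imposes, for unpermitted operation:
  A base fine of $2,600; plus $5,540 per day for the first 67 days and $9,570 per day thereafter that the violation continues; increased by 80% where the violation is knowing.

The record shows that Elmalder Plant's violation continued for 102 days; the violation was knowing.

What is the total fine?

$1,275,714

First 67 days: 67 × $5,540 = $371,180
Remaining days: (102 − 67) × $9,570 = $334,950
Per-day component: $371,180 + $334,950 = $706,130
Base plus per-day: $2,600 + $706,130 = $708,730
Enhancement: 80% of $708,730 = $566,984
Enhanced fine: $708,730 + $566,984 = $1,275,714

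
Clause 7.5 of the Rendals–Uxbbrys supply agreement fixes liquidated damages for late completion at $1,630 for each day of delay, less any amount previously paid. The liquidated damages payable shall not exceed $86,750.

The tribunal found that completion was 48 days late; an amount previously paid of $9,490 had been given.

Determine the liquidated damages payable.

Per-day damages: 48 × $1,630 = $78,240
Less amount previously paid: $78,240 − $9,490 = $68,750
Cap at $86,750: $68,750 is within the cap, no reduction.

$68,750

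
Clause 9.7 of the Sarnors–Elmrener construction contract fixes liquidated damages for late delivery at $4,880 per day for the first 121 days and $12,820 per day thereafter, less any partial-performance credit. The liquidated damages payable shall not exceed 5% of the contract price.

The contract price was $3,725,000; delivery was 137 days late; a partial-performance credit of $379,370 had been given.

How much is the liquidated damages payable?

$186,250

First 121 days: 121 × $4,880 = $590,480
Remaining days: (137 − 121) × $12,820 = $205,120
Accrued per-day damages: $590,480 + $205,120 = $795,600
Less partial-performance credit: $795,600 − $379,370 = $416,230
Cap: 5% of $3,725,000 = $186,250
Cap at $186,250: $416,230 exceeds the cap → $186,250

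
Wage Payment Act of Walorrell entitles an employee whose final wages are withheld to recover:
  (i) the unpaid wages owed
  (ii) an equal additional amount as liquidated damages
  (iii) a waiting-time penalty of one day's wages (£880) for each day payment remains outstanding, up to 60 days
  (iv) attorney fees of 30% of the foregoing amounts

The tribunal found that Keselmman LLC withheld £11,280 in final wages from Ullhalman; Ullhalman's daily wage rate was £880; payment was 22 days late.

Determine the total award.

£54,496

Liquidated damages (equal amount): £11,280
Penalty days: min(22, 60) = 22
Waiting-time penalty: 22 × £880 = £19,360
Subtotal: £11,280 + £11,280 + £19,360 = £41,920
Attorney fees: 30% of £41,920 = £12,576
Total award: £41,920 + £12,576 = £54,496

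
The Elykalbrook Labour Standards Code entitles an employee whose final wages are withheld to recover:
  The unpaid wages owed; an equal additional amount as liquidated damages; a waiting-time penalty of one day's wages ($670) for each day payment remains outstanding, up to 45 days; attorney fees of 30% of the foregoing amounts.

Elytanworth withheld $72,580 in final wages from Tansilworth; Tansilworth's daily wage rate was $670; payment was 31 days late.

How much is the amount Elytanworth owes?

Liquidated damages (equal amount): $72,580
Penalty days: min(31, 45) = 31
Waiting-time penalty: 31 × $670 = $20,770
Subtotal: $72,580 + $72,580 + $20,770 = $165,930
Attorney fees: 30% of $165,930 = $49,779
Total award: $165,930 + $49,779 = $215,709

Total award: $215,709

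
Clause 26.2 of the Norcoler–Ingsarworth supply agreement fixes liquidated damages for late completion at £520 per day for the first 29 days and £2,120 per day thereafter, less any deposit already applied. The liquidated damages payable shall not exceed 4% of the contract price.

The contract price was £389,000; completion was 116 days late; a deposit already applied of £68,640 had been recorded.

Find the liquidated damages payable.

£15,560

First 29 days: 29 × £520 = £15,080
Remaining days: (116 − 29) × £2,120 = £184,440
Accrued per-day damages: £15,080 + £184,440 = £199,520
Less deposit already applied: £199,520 − £68,640 = £130,880
Cap: 4% of £389,000 = £15,560
Cap at £15,560: £130,880 exceeds the cap → £15,560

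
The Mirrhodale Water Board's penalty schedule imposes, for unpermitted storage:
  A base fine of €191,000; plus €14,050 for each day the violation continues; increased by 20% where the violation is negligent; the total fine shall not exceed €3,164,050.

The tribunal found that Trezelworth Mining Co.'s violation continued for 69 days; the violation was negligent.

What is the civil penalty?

Per-day component: 69 × €14,050 = €969,450
Base plus per-day: €191,000 + €969,450 = €1,160,450
Enhancement: 20% of €1,160,450 = €232,090
Enhanced fine: €1,160,450 + €232,090 = €1,392,540
Cap at €3,164,050: €1,392,540 is within the cap, no reduction.

€1,392,540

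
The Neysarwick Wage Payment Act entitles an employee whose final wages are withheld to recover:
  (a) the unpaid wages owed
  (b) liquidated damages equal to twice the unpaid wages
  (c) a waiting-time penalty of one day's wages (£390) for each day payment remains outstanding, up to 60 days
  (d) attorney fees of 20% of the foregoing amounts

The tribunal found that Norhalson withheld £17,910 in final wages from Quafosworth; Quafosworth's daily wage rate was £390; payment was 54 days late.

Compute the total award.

Doubled: 2 × £17,910 = £35,820
Penalty days: min(54, 60) = 54
Waiting-time penalty: 54 × £390 = £21,060
Subtotal: £17,910 + £35,820 + £21,060 = £74,790
Attorney fees: 20% of £74,790 = £14,958
Total award: £74,790 + £14,958 = £89,748

Total award: £89,748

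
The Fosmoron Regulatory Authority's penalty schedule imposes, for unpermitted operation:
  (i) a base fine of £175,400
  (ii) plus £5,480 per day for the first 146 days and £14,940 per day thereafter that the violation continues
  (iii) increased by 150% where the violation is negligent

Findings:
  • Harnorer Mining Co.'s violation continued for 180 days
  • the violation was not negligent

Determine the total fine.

First 146 days: 146 × £5,480 = £800,080
Remaining days: (180 − 146) × £14,940 = £507,960
Per-day component: £800,080 + £507,960 = £1,308,040
Base plus per-day: £175,400 + £1,308,040 = £1,483,440
The violation was not negligent: no 150% increase.

£1,483,440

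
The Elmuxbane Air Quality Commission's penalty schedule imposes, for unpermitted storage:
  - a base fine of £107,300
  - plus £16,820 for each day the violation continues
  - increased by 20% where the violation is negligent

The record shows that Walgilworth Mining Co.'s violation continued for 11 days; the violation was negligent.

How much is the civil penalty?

Per-day component: 11 × £16,820 = £185,020
Base plus per-day: £107,300 + £185,020 = £292,320
Enhancement: 20% of £292,320 = £58,464
Enhanced fine: £292,320 + £58,464 = £350,784

Civil penalty: £350,784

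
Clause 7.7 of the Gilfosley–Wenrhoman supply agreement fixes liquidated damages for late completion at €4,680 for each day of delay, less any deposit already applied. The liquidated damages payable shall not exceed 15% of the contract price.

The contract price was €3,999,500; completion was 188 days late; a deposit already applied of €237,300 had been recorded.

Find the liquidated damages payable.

Per-day damages: 188 × €4,680 = €879,840
Less deposit already applied: €879,840 − €237,300 = €642,540
Cap: 15% of €3,999,500 = €599,925
Cap at €599,925: €642,540 exceeds the cap → €599,925

€599,925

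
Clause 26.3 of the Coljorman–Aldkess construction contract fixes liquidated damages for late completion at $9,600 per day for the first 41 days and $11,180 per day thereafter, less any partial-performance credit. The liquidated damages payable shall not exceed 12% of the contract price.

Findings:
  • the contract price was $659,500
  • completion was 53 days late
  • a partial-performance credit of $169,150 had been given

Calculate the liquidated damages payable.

First 41 days: 41 × $9,600 = $393,600
Remaining days: (53 − 41) × $11,180 = $134,160
Accrued per-day damages: $393,600 + $134,160 = $527,760
Less partial-performance credit: $527,760 − $169,150 = $358,610
Cap: 12% of $659,500 = $79,140
Cap at $79,140: $358,610 exceeds the cap → $79,140

$79,140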